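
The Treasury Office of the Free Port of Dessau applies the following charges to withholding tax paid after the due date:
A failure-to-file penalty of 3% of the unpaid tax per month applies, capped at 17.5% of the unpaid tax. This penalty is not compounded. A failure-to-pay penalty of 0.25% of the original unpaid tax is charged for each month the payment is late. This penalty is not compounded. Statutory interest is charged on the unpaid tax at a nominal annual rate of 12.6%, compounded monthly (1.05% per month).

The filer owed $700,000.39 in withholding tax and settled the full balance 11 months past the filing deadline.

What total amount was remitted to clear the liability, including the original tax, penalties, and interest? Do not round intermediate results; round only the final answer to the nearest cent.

$926,981.70

Failure-to-file: 11 × 3% × $700,000.39 = $231,000.13…, capped at 17.5% × $700,000.39 = $122,500.07…
Failure-to-pay penalty = 0.25% × $700,000.39 × 11 mo = $19,250.01…
Interest: $700,000.39 × ((1 + 0.0105)^11 − 1) = $700,000.39 × 0.1217588… = $85,231.2277…
Total = $700,000.39 + $141,750.0790… + $85,231.2277… = $926,981.70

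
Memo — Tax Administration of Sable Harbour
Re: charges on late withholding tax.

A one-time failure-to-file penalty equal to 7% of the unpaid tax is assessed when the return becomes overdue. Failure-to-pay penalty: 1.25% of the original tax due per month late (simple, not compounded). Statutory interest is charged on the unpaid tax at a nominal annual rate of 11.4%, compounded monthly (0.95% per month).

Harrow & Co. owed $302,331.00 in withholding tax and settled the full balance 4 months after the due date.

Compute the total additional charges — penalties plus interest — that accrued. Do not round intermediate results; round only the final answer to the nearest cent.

$47,933.05

Failure-to-file penalty: 7% × $302,331.00 = $21,163.17
Failure-to-pay penalty: 4 × 1.25% × $302,331.00 = $15,116.55
Interest: $302,331.00 × ((1 + 0.0095)^4 − 1) = $302,331.00 × 0.0385449… = $11,653.3295…
Penalties + interest = $36,279.7200 + $11,653.3295… = $47,933.05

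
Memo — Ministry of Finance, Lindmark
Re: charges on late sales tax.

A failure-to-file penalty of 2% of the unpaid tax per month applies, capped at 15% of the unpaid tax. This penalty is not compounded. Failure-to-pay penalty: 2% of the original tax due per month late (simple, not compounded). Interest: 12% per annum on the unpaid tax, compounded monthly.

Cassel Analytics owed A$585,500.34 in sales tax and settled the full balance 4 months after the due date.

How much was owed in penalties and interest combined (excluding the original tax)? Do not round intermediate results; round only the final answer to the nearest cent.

Failure-to-file: 4 × 2% × A$585,500.34 = A$46,840.03… (under the 15% cap)
Failure-to-pay penalty: 4 × 2% × A$585,500.34 = A$46,840.03…
Interest (12%/yr ÷ 12 = 1%/month): A$585,500.34 × ((1 + 0.01)^4 − 1) = A$23,773.6617…
Penalties + interest = A$93,680.0544 + A$23,773.6617… = A$117,453.72

A$117,453.72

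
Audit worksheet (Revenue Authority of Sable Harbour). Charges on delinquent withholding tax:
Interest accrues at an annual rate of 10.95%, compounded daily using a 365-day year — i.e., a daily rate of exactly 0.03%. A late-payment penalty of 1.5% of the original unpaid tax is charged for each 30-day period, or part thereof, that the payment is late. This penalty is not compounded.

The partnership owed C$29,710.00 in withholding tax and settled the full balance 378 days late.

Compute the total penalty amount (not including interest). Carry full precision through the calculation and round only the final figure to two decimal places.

Penalty periods: ⌈378/30⌉ = 13; penalty = 13 × 1.5% × C$29,710.00 = C$5,793.45

C$5,793.45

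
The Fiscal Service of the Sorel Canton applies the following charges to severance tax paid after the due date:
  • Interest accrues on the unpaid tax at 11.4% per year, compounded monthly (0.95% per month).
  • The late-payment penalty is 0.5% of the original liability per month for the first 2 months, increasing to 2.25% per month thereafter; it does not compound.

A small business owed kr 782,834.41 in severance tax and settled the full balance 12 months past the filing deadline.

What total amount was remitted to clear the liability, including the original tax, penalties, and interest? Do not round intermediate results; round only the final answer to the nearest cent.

kr 1,060,857.44

Penalty, months 1–2: 2 × 0.5% × kr 782,834.41 = kr 7,828.34…
Penalty, months 3–12: 10 × 2.25% × kr 782,834.41 = kr 176,137.74…
Interest: kr 782,834.41 × ((1 + 0.0095)^12 − 1) = kr 782,834.41 × 0.1201492… = kr 94,056.9408…
Total = kr 782,834.41 + kr 183,966.0864… + kr 94,056.9408… = kr 1,060,857.44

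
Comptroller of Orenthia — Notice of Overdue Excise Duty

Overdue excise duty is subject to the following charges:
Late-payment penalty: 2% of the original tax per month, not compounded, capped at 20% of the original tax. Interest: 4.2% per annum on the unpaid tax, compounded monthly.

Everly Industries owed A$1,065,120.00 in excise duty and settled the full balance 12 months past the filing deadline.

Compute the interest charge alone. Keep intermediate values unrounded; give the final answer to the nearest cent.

A$45,606.32

Interest (4.2%/yr ÷ 12 = 0.35%/month): A$1,065,120.00 × ((1 + 0.0035)^12 − 1) = A$45,606.3158…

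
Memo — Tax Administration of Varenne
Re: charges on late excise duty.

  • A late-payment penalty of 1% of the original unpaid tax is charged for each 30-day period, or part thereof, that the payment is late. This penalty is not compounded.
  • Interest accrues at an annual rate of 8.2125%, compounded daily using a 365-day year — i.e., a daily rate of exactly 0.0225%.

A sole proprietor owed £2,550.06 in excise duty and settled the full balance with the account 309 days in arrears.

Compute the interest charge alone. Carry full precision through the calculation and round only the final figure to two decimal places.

Interest: £2,550.06 × ((1 + 0.000225)^309 − 1) = £2,550.06 × 0.07199048… = £183.5800…

£183.58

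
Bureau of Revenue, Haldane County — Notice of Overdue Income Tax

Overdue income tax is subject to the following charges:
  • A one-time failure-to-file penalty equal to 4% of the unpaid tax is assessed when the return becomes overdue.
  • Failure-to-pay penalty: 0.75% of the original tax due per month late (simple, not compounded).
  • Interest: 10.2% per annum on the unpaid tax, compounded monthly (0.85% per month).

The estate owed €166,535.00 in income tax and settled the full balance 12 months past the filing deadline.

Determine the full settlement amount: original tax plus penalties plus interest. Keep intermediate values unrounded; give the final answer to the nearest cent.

€205,988.18

Failure-to-file penalty: 4% × €166,535.00 = €6,661.40
Failure-to-pay penalty: 12 × 0.75% × €166,535.00 = €14,988.15
Interest: €166,535.00 × ((1 + 0.0085)^12 − 1) = €166,535.00 × 0.1069062… = €17,803.6285…
Total = €166,535.00 + €21,649.5500 + €17,803.6285… = €205,988.18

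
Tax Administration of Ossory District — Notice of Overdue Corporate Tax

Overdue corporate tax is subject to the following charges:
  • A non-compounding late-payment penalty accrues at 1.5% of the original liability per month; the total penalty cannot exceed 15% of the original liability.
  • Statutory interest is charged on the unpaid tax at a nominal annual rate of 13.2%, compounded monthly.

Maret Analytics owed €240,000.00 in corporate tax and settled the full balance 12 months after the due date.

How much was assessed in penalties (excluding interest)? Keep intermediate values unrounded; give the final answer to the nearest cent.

€36,000.00

Penalty (uncapped): 12 × 1.5% × €240,000.00 = €43,200.00; cap = 15% × €240,000.00 = €36,000.00 → penalty = €36,000.00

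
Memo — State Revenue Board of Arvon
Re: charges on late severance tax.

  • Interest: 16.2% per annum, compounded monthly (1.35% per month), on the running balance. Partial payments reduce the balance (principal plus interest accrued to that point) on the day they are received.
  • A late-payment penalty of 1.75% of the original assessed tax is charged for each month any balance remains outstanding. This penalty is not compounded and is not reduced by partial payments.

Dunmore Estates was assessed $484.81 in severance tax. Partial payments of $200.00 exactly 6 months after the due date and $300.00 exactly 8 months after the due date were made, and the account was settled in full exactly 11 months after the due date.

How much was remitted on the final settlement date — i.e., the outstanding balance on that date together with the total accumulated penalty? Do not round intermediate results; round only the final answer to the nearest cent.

$129.01

Balance at month 6: $484.8100 × (1 + 0.0135)^6 = $525.4291…
After $200.00 payment: $525.4291… − $200.00 = $325.4291…
Balance at month 8: $325.4291… × (1 + 0.0135)^2 = $334.2750…
After $300.00 payment: $334.2750… − $300.00 = $34.2750…
Balance at month 11: $34.2750… × (1 + 0.0135)^3 = $35.6819…
Penalty: 11 × 1.75% × $484.81 = $93.33…
Final settlement = outstanding balance + penalty = $35.6819… + $93.33… = $129.01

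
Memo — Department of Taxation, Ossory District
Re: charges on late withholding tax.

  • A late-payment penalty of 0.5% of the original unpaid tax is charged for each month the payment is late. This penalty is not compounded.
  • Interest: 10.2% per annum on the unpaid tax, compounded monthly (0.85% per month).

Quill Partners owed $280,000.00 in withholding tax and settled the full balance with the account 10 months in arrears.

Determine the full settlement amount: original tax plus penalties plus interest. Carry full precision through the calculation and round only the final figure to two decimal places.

Late-payment penalty = 0.5% × $280,000.00 × 10 mo = $14,000.00
Interest: $280,000.00 × ((1 + 0.0085)^10 − 1) = $280,000.00 × 0.0883261… = $24,731.2947…
Total = $280,000.00 + $14,000.0000 + $24,731.2947… = $318,731.29

$318,731.29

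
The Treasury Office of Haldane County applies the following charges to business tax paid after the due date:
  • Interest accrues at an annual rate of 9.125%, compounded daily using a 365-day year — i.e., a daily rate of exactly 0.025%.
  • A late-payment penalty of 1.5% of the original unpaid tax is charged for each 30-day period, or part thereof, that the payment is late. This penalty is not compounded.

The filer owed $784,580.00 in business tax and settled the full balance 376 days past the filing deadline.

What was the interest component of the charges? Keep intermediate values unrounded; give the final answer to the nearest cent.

$77,317.88

Interest: $784,580.00 × ((1 + 0.00025)^376 − 1) = $784,580.00 × 0.09854684… = $77,317.8798…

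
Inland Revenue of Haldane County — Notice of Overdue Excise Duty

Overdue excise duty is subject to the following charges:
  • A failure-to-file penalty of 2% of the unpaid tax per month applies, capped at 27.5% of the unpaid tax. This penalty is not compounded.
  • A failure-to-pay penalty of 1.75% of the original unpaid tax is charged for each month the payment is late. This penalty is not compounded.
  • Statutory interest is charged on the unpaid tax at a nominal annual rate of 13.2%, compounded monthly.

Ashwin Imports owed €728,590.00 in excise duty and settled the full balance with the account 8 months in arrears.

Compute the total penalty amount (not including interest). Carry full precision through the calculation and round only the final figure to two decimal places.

€218,577.00

Failure-to-file: 8 × 2% × €728,590.00 = €116,574.40 (under the 27.5% cap)
Failure-to-pay penalty: 8 × 1.75% × €728,590.00 = €102,002.60
Total penalty = €116,574.40 + €102,002.60 = €218,577.00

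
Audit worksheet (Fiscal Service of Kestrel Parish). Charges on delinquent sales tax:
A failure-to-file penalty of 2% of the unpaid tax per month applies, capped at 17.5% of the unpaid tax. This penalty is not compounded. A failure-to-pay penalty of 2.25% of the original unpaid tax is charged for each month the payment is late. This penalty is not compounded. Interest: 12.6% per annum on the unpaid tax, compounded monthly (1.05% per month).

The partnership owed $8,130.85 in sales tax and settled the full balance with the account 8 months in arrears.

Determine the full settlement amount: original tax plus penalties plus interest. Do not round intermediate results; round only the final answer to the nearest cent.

$11,603.96

Failure-to-file: 8 × 2% × $8,130.85 = $1,300.94… (under the 17.5% cap)
Failure-to-pay penalty = 2.25% × $8,130.85 × 8 mo = $1,463.55…
Interest: $8,130.85 × ((1 + 0.0105)^8 − 1) = $8,130.85 × 0.0871527… = $708.6254…
Total = $8,130.85 + $2,764.4890 + $708.6254… = $11,603.96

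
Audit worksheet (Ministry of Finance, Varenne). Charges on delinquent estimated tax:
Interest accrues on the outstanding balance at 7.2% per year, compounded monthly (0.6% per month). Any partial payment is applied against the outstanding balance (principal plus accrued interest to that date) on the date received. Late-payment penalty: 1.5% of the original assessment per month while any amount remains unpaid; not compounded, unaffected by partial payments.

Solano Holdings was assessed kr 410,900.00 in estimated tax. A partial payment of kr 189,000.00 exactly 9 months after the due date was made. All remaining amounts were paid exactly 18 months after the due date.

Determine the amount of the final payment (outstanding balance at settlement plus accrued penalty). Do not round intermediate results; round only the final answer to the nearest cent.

Balance at month 9: kr 410,900.0000 × (1 + 0.006)^9 = kr 433,628.6493…
After kr 189,000.00 payment: kr 433,628.6493… − kr 189,000.00 = kr 244,628.6493…
Balance at month 18: kr 244,628.6493… × (1 + 0.006)^9 = kr 258,160.1138…
Penalty: 18 × 1.5% × kr 410,900.00 = kr 110,943.00
Final settlement = outstanding balance + penalty = kr 258,160.1138… + kr 110,943.00 = kr 369,103.11

kr 369,103.11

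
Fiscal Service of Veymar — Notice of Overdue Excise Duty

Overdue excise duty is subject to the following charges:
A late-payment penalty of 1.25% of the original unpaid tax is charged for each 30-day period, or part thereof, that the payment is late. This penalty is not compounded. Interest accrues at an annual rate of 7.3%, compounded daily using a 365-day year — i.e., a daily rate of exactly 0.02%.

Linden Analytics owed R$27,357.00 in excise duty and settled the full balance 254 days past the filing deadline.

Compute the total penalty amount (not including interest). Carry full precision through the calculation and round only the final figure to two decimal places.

Penalty periods: ⌈254/30⌉ = 9; penalty = 9 × 1.25% × R$27,357.00 = R$3,077.66…

R$3,077.66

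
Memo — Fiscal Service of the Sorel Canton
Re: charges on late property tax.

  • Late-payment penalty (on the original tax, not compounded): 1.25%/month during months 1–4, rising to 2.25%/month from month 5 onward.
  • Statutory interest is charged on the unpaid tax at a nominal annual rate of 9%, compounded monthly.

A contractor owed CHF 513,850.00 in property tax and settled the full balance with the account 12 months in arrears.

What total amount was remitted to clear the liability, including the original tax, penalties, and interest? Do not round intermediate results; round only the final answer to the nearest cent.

Penalty, months 1–4: 4 × 1.25% × CHF 513,850.00 = CHF 25,692.50
Penalty, months 5–12: 8 × 2.25% × CHF 513,850.00 = CHF 92,493.00
Interest (9%/yr ÷ 12 = 0.75%/month): CHF 513,850.00 × ((1 + 0.0075)^12 − 1) = CHF 48,202.6744…
Total = CHF 513,850.00 + CHF 118,185.5000 + CHF 48,202.6744… = CHF 680,238.17

CHF 680,238.17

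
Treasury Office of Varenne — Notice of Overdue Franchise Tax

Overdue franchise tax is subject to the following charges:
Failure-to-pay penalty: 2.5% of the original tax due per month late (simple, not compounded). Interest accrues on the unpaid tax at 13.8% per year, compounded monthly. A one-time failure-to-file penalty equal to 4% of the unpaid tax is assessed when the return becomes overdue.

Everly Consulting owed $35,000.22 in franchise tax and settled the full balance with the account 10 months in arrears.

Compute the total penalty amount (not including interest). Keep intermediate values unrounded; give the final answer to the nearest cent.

Failure-to-file penalty: 4% × $35,000.22 = $1,400.01…
Failure-to-pay penalty: 10 × 2.5% × $35,000.22 = $8,750.06…
Total penalty = $1,400.01… + $8,750.06… = $10,150.06

$10,150.06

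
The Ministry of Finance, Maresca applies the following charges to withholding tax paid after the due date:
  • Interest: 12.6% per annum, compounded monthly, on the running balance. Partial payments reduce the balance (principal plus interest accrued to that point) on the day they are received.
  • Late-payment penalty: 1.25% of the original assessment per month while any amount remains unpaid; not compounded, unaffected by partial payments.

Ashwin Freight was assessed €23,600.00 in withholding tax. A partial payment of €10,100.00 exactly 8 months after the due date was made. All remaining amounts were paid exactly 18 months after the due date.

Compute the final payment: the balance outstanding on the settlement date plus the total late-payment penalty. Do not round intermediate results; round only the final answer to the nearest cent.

Monthly rate = 12.6% ÷ 12 = 1.05%
Balance at month 8: €23,600.0000 × (1 + 0.0105)^8 = €25,656.8034…
After €10,100.00 payment: €25,656.8034… − €10,100.00 = €15,556.8034…
Balance at month 18: €15,556.8034… × (1 + 0.0105)^10 = €17,269.6502…
Penalty: 18 × 1.25% × €23,600.00 = €5,310.00
Final settlement = outstanding balance + penalty = €17,269.6502… + €5,310.00 = €22,579.65

€22,579.65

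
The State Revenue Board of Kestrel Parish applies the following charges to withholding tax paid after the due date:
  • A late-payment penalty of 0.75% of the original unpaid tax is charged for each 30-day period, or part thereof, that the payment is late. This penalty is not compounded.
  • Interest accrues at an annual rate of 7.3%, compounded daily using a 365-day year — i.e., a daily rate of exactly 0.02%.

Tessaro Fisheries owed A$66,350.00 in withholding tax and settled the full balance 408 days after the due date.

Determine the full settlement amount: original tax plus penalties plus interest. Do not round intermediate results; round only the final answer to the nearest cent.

Penalty periods: ⌈408/30⌉ = 14; penalty = 14 × 0.75% × A$66,350.00 = A$6,966.75
Interest: A$66,350.00 × ((1 + 0.0002)^408 − 1) = A$66,350.00 × 0.08501286… = A$5,640.6034…
Total = A$66,350.00 + A$6,966.7500 + A$5,640.6034… = A$78,957.35

A$78,957.35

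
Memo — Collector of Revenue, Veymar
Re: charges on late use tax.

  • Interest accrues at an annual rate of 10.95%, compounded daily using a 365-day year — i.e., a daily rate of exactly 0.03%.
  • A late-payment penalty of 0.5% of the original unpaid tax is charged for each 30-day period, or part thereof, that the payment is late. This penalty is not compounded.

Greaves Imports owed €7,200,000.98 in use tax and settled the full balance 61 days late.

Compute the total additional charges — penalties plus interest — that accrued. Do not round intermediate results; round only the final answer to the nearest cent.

Penalty periods: ⌈61/30⌉ = 3; penalty = 3 × 0.5% × €7,200,000.98 = €108,000.01…
Interest: €7,200,000.98 × ((1 + 0.0003)^61 − 1) = €7,200,000.98 × 0.01846568… = €132,952.8851…
Penalties + interest = €108,000.0147 + €132,952.8851… = €240,952.90

€240,952.90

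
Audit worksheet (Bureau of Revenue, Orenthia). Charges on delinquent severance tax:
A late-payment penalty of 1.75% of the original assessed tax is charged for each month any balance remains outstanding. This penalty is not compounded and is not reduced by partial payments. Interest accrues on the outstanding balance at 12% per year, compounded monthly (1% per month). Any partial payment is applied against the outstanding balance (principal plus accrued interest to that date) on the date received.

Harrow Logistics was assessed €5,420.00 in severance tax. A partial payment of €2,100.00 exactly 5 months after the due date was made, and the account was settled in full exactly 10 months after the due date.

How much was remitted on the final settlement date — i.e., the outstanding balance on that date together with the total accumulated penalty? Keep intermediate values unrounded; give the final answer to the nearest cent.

Balance at month 5: €5,420.0000 × (1 + 0.01)^5 = €5,696.4745…
After €2,100.00 payment: €5,696.4745… − €2,100.00 = €3,596.4745…
Balance at month 10: €3,596.4745… × (1 + 0.01)^5 = €3,779.9308…
Penalty: 10 × 1.75% × €5,420.00 = €948.50
Final settlement = outstanding balance + penalty = €3,779.9308… + €948.50 = €4,728.43

€4,728.43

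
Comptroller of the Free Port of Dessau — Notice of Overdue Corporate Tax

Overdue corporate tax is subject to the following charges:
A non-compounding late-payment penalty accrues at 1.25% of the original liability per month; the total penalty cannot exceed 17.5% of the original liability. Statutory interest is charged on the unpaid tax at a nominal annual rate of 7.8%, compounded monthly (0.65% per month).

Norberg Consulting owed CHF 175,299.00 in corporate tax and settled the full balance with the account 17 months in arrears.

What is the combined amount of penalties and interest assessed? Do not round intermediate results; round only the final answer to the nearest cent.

Penalty (uncapped): 17 × 1.25% × CHF 175,299.00 = CHF 37,251.04…; cap = 17.5% × CHF 175,299.00 = CHF 30,677.33… → penalty = CHF 30,677.33…
Interest: CHF 175,299.00 × ((1 + 0.0065)^17 − 1) = CHF 175,299.00 × 0.1164371… = CHF 20,411.3013…
Penalties + interest = CHF 30,677.3250 + CHF 20,411.3013… = CHF 51,088.63

CHF 51,088.63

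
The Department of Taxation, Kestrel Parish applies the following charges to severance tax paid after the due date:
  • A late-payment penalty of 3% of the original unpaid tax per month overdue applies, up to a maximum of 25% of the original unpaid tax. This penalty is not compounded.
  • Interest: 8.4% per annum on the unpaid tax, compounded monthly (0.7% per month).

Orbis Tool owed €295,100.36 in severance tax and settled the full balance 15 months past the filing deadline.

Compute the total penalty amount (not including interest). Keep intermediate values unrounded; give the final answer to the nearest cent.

€73,775.09

Penalty (uncapped): 15 × 3% × €295,100.36 = €132,795.16…; cap = 25% × €295,100.36 = €73,775.09 → penalty = €73,775.09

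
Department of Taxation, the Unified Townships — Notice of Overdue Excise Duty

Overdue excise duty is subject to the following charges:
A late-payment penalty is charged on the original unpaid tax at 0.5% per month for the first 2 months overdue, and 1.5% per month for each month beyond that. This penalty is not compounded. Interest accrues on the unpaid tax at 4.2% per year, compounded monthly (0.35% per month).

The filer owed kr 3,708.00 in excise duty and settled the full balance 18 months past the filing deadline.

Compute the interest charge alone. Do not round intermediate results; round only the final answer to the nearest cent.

Interest: kr 3,708.00 × ((1 + 0.0035)^18 − 1) = kr 3,708.00 × 0.0649097… = kr 240.6852…

kr 240.69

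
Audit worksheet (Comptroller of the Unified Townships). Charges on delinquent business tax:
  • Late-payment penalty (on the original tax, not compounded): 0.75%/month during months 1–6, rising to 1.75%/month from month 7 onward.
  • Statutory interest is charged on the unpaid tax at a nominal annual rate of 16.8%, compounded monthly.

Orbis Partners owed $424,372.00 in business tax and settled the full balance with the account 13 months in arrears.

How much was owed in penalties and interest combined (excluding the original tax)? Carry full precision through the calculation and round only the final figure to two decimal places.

$155,150.81

Penalty, months 1–6: 6 × 0.75% × $424,372.00 = $19,096.74
Penalty, months 7–13: 7 × 1.75% × $424,372.00 = $51,985.57
Interest (16.8%/yr ÷ 12 = 1.4%/month): $424,372.00 × ((1 + 0.014)^13 − 1) = $84,068.4992…
Penalties + interest = $71,082.3100 + $84,068.4992… = $155,150.81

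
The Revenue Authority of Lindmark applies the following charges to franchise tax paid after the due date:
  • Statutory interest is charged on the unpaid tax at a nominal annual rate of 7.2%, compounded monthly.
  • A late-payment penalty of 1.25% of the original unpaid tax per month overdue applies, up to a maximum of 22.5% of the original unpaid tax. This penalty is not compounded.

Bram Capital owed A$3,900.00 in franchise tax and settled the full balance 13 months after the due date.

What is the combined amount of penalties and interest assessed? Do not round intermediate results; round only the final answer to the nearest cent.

Penalty: 13 × 1.25% × A$3,900.00 = A$633.75 (below the 22.5% cap of A$877.50)
Interest (7.2%/yr ÷ 12 = 0.6%/month): A$3,900.00 × ((1 + 0.006)^13 − 1) = A$315.3958…
Penalties + interest = A$633.7500 + A$315.3958… = A$949.15

A$949.15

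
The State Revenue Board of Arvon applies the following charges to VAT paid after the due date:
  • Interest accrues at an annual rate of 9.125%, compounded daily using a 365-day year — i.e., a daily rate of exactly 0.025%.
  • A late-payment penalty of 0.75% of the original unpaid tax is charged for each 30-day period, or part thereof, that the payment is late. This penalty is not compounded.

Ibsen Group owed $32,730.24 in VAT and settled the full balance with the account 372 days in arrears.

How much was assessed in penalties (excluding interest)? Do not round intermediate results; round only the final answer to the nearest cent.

Penalty periods: ⌈372/30⌉ = 13; penalty = 13 × 0.75% × $32,730.24 = $3,191.20…

$3,191.20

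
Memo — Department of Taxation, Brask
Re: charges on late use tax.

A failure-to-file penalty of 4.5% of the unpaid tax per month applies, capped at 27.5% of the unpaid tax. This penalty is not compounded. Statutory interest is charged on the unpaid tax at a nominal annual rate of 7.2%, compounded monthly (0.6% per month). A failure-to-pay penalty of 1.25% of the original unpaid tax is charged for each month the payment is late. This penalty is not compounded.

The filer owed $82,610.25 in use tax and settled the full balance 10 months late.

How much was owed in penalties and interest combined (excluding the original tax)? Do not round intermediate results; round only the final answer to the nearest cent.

$38,136.71

Failure-to-file: 10 × 4.5% × $82,610.25 = $37,174.61…, capped at 27.5% × $82,610.25 = $22,717.82…
Failure-to-pay penalty: 10 × 1.25% × $82,610.25 = $10,326.28…
Interest: $82,610.25 × ((1 + 0.006)^10 − 1) = $82,610.25 × 0.0616462… = $5,092.6075…
Penalties + interest = $33,044.1000 + $5,092.6075… = $38,136.71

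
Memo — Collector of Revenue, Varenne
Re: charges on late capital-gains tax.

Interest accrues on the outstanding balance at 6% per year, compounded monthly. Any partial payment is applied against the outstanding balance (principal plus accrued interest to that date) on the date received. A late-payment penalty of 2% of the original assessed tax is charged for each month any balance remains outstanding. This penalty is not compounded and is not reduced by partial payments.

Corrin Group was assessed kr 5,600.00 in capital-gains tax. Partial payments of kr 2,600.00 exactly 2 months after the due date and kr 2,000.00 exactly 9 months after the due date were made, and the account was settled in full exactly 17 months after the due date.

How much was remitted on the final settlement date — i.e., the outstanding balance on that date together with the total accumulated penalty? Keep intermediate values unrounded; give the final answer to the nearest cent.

kr 3,116.14

Monthly rate = 6% ÷ 12 = 0.5%
Balance at month 2: kr 5,600.0000 × (1 + 0.005)^2 = kr 5,656.1400
After kr 2,600.00 payment: kr 5,656.1400 − kr 2,600.00 = kr 3,056.1400
Balance at month 9: kr 3,056.1400 × (1 + 0.005)^7 = kr 3,164.7228…
After kr 2,000.00 payment: kr 3,164.7228… − kr 2,000.00 = kr 1,164.7228…
Balance at month 17: kr 1,164.7228… × (1 + 0.005)^8 = kr 1,212.1352…
Penalty: 17 × 2% × kr 5,600.00 = kr 1,904.00
Final settlement = outstanding balance + penalty = kr 1,212.1352… + kr 1,904.00 = kr 3,116.14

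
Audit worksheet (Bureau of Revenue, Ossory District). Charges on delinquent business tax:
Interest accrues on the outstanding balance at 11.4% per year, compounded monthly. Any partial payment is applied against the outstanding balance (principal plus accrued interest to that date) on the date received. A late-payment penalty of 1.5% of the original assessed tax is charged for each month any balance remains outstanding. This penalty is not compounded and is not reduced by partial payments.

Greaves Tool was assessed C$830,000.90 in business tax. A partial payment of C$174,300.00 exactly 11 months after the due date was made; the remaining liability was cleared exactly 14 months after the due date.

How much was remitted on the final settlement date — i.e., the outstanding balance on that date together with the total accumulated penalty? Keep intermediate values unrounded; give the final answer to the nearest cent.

C$942,458.84

Monthly rate = 11.4% ÷ 12 = 0.95%
Balance at month 11: C$830,000.9000 × (1 + 0.0095)^11 = C$920,975.5895…
After C$174,300.00 payment: C$920,975.5895… − C$174,300.00 = C$746,675.5895…
Balance at month 14: C$746,675.5895… × (1 + 0.0095)^3 = C$768,158.6464…
Penalty: 14 × 1.5% × C$830,000.90 = C$174,300.19…
Final settlement = outstanding balance + penalty = C$768,158.6464… + C$174,300.19… = C$942,458.84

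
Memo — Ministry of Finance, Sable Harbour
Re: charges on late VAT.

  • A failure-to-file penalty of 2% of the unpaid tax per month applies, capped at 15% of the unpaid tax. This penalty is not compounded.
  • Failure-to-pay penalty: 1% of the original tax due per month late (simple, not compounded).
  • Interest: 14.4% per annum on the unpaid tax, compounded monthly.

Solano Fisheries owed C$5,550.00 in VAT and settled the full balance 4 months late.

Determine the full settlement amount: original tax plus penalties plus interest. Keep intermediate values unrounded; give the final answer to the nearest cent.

Failure-to-file: 4 × 2% × C$5,550.00 = C$444.00 (under the 15% cap)
Failure-to-pay penalty: 4 × 1% × C$5,550.00 = C$222.00
Interest (14.4%/yr ÷ 12 = 1.2%/month): C$5,550.00 × ((1 + 0.012)^4 − 1) = C$271.2337…
Total = C$5,550.00 + C$666.0000 + C$271.2337… = C$6,487.23

C$6,487.23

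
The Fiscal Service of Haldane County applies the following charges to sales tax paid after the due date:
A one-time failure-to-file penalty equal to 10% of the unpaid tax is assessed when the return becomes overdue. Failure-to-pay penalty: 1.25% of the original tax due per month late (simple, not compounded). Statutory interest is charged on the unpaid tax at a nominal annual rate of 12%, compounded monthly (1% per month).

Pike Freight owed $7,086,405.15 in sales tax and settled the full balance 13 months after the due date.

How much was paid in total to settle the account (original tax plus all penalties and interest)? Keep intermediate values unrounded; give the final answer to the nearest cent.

Failure-to-file penalty: 10% × $7,086,405.15 = $708,640.52…
Failure-to-pay penalty: 13 × 1.25% × $7,086,405.15 = $1,151,540.84…
Interest: $7,086,405.15 × ((1 + 0.01)^13 − 1) = $7,086,405.15 × 0.1380933… = $978,584.9336…
Total = $7,086,405.15 + $1,860,181.3519… + $978,584.9336… = $9,925,171.44

$9,925,171.44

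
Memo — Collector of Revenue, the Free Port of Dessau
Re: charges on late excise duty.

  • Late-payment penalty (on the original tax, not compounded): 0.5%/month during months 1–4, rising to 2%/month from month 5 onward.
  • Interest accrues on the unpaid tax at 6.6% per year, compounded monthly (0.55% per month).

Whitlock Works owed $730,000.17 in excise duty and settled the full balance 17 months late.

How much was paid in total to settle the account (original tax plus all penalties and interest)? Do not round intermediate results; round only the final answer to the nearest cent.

$1,005,742.66

Penalty, months 1–4: 4 × 0.5% × $730,000.17 = $14,600.00…
Penalty, months 5–17: 13 × 2% × $730,000.17 = $189,800.04…
Interest: $730,000.17 × ((1 + 0.0055)^17 − 1) = $730,000.17 × 0.0977293… = $71,342.4380…
Total = $730,000.17 + $204,400.0476 + $71,342.4380… = $1,005,742.66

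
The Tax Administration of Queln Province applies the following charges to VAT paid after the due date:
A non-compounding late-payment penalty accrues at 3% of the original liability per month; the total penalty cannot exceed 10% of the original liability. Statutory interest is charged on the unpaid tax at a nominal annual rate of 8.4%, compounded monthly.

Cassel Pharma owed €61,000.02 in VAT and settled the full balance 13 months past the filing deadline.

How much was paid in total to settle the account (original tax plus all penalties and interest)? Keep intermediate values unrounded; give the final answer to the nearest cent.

€72,890.26

Penalty (uncapped): 13 × 3% × €61,000.02 = €23,790.01…; cap = 10% × €61,000.02 = €6,100.00… → penalty = €6,100.00…
Interest (8.4%/yr ÷ 12 = 0.7%/month): €61,000.02 × ((1 + 0.007)^13 − 1) = €5,790.2339…
Total = €61,000.02 + €6,100.0020 + €5,790.2339… = €72,890.26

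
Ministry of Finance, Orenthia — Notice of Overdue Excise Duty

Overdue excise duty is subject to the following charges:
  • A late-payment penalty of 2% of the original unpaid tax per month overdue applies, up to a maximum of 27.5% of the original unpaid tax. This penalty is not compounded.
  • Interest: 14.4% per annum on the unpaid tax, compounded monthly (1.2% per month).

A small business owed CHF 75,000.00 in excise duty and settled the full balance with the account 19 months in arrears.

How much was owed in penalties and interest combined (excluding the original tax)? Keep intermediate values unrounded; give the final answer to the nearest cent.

Penalty (uncapped): 19 × 2% × CHF 75,000.00 = CHF 28,500.00; cap = 27.5% × CHF 75,000.00 = CHF 20,625.00 → penalty = CHF 20,625.00
Interest: CHF 75,000.00 × ((1 + 0.012)^19 − 1) = CHF 75,000.00 × 0.2543818… = CHF 19,078.6336…
Penalties + interest = CHF 20,625.0000 + CHF 19,078.6336… = CHF 39,703.63

CHF 39,703.63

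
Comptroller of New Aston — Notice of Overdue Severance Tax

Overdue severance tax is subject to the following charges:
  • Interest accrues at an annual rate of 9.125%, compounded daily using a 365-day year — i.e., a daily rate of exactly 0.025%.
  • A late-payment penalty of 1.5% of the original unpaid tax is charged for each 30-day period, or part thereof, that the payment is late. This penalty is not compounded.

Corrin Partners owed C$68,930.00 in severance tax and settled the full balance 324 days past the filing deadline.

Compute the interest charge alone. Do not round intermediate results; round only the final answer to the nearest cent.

C$5,814.93

Interest: C$68,930.00 × ((1 + 0.00025)^324 − 1) = C$68,930.00 × 0.08435992… = C$5,814.9292…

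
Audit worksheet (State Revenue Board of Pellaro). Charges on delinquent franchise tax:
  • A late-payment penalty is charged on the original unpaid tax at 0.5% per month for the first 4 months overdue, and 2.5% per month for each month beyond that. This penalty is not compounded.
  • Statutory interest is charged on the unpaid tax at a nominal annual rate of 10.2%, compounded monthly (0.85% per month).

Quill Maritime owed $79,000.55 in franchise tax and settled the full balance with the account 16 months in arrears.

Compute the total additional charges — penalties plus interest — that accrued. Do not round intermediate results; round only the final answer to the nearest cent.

$36,737.12

Penalty, months 1–4: 4 × 0.5% × $79,000.55 = $1,580.01…
Penalty, months 5–16: 12 × 2.5% × $79,000.55 = $23,700.17…
Interest: $79,000.55 × ((1 + 0.0085)^16 − 1) = $79,000.55 × 0.1450236… = $11,456.9447…
Penalties + interest = $25,280.1760 + $11,456.9447… = $36,737.12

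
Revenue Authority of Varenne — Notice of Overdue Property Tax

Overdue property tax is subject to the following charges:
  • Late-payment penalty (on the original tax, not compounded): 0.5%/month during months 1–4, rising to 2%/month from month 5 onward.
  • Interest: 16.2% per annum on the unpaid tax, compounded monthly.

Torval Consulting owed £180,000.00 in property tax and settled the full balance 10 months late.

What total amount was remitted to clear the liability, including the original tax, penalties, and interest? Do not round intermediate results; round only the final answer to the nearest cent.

£231,030.65

Penalty, months 1–4: 4 × 0.5% × £180,000.00 = £3,600.00
Penalty, months 5–10: 6 × 2% × £180,000.00 = £21,600.00
Interest (16.2%/yr ÷ 12 = 1.35%/month): £180,000.00 × ((1 + 0.0135)^10 − 1) = £25,830.6452…
Total = £180,000.00 + £25,200.0000 + £25,830.6452… = £231,030.65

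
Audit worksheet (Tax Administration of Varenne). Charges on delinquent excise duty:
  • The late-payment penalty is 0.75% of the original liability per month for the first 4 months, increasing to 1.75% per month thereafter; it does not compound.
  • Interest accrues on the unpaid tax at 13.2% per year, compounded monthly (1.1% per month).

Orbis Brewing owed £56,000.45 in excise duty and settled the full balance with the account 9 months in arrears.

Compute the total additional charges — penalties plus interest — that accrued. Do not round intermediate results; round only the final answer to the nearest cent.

£12,374.40

Penalty, months 1–4: 4 × 0.75% × £56,000.45 = £1,680.01…
Penalty, months 5–9: 5 × 1.75% × £56,000.45 = £4,900.04…
Interest: £56,000.45 × ((1 + 0.011)^9 − 1) = £56,000.45 × 0.1034697… = £5,794.3480…
Penalties + interest = £6,580.0529… + £5,794.3480… = £12,374.40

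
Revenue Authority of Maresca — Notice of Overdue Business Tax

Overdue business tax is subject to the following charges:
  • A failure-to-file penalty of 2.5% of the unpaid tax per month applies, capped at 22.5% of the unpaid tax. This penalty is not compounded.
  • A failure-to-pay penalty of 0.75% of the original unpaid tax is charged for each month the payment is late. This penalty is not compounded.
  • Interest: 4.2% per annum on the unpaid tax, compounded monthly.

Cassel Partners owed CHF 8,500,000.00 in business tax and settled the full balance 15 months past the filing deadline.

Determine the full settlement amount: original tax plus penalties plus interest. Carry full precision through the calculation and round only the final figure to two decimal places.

CHF 11,826,100.70

Failure-to-file: 15 × 2.5% × CHF 8,500,000.00 = CHF 3,187,500.00, capped at 22.5% × CHF 8,500,000.00 = CHF 1,912,500.00
Failure-to-pay penalty = 0.75% × CHF 8,500,000.00 × 15 mo = CHF 956,250.00
Interest (4.2%/yr ÷ 12 = 0.35%/month): CHF 8,500,000.00 × ((1 + 0.0035)^15 − 1) = CHF 457,350.6986…
Total = CHF 8,500,000.00 + CHF 2,868,750.0000 + CHF 457,350.6986… = CHF 11,826,100.70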